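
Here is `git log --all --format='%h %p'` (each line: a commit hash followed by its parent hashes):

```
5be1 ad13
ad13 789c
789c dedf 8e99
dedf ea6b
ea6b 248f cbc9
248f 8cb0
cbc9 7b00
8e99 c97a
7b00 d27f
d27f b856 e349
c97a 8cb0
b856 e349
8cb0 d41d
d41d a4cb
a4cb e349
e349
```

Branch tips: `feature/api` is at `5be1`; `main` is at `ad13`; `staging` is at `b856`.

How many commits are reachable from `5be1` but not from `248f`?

Reachable from 5be1: {248f, 5be1, 789c, 7b00, 8cb0, 8e99, a4cb, ad13, b856, c97a, cbc9, d27f, d41d, dedf, e349, ea6b}.
Reachable from 248f: {248f, 8cb0, a4cb, d41d, e349}.
In 5be1's history but not 248f's: {5be1, 789c, 7b00, 8e99, ad13, b856, c97a, cbc9, d27f, dedf, ea6b} — 11 commits.

11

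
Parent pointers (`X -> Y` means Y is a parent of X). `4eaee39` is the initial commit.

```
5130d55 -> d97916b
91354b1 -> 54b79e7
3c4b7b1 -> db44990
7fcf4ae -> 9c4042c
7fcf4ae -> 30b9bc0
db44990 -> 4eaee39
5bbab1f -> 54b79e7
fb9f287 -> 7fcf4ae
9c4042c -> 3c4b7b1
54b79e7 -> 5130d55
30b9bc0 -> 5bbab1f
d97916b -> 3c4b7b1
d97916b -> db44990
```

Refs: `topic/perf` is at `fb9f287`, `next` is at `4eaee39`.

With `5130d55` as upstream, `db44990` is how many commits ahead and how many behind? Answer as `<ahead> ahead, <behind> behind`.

0 ahead, 3 behind

Reachable from db44990: {4eaee39, db44990}.
Reachable from 5130d55: {3c4b7b1, 4eaee39, 5130d55, d97916b, db44990}.
Only in db44990's history (ahead): {} — 0.
Only in 5130d55's history (behind): {3c4b7b1, 5130d55, d97916b} — 3.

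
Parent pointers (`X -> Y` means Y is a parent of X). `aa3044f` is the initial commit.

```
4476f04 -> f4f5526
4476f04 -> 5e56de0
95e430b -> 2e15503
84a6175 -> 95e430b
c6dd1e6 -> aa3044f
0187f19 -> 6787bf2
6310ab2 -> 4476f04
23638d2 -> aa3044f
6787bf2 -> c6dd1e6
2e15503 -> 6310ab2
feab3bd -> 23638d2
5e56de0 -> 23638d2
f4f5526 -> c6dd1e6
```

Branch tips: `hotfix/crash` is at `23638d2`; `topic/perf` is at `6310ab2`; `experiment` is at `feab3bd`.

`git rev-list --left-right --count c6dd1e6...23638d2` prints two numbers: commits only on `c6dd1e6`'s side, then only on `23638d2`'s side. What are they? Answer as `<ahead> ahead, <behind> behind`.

1 ahead, 1 behind

Reachable from c6dd1e6: {aa3044f, c6dd1e6}.
Reachable from 23638d2: {23638d2, aa3044f}.
Only in c6dd1e6's history (ahead): {c6dd1e6} — 1.
Only in 23638d2's history (behind): {23638d2} — 1.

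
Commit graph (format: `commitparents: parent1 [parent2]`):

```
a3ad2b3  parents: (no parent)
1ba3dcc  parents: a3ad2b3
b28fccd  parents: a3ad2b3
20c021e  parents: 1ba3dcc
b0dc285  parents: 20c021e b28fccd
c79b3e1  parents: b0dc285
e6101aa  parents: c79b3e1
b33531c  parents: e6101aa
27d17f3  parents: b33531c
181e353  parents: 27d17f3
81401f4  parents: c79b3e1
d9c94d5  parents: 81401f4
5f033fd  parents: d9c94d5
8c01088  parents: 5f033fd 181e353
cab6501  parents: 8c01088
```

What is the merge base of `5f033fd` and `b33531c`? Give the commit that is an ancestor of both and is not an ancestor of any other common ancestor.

Ancestors of 5f033fd: {1ba3dcc, 20c021e, 5f033fd, 81401f4, a3ad2b3, b0dc285, b28fccd, c79b3e1, d9c94d5}.
Ancestors of b33531c: {1ba3dcc, 20c021e, a3ad2b3, b0dc285, b28fccd, b33531c, c79b3e1, e6101aa}.
Common ancestors: {1ba3dcc, 20c021e, a3ad2b3, b0dc285, b28fccd, c79b3e1}.
Among these, c79b3e1 is not an ancestor of any other common ancestor — it is the merge base.

c79b3e1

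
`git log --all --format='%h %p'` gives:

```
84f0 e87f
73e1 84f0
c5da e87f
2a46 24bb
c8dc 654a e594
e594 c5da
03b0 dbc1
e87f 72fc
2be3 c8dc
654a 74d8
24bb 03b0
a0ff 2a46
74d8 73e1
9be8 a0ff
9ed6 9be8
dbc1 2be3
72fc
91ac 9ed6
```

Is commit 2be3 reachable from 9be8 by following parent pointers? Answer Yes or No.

Yes

Ancestors of 9be8 (commits reachable by following parents): {03b0, 24bb, 2a46, 2be3, 654a, 72fc, 73e1, 74d8, 84f0, 9be8, a0ff, c5da, c8dc, dbc1, e594, e87f}.
2be3 is in that set, so it is an ancestor of 9be8.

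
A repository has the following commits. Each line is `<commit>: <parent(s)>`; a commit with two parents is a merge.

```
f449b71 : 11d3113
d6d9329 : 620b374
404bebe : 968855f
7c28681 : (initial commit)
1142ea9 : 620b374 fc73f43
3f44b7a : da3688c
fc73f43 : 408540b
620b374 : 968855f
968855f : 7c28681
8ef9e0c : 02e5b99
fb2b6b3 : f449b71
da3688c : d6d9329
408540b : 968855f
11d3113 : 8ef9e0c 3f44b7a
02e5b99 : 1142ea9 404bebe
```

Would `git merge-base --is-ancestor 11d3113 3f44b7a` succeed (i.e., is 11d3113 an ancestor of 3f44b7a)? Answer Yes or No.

No

Ancestors of 3f44b7a: {3f44b7a, 620b374, 7c28681, 968855f, d6d9329, da3688c}.
11d3113 is not in that set, so it is not an ancestor of 3f44b7a.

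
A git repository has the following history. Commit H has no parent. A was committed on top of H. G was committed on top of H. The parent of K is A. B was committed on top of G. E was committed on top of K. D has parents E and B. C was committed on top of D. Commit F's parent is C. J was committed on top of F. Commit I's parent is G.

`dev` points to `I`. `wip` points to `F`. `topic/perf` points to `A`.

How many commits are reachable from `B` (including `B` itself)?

3

Walking parent pointers from B: reachable set = {B, G, H}.
That is 3 commits.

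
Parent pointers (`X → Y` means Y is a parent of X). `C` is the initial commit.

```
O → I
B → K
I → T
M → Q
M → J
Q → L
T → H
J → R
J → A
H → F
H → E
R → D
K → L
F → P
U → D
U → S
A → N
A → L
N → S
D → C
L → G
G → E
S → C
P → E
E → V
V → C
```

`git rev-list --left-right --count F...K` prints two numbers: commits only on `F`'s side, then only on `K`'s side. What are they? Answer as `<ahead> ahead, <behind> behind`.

Reachable from F: {C, E, F, P, V}.
Reachable from K: {C, E, G, K, L, V}.
Only in F's history (ahead): {F, P} — 2.
Only in K's history (behind): {G, K, L} — 3.

2 ahead, 3 behind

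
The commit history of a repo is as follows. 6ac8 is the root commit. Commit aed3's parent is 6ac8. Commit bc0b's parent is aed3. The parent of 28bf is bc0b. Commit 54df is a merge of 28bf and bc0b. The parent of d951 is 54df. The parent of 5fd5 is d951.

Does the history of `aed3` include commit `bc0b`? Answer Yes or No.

Ancestors of aed3: {6ac8, aed3}.
bc0b is not in that set, so it is not an ancestor of aed3.

No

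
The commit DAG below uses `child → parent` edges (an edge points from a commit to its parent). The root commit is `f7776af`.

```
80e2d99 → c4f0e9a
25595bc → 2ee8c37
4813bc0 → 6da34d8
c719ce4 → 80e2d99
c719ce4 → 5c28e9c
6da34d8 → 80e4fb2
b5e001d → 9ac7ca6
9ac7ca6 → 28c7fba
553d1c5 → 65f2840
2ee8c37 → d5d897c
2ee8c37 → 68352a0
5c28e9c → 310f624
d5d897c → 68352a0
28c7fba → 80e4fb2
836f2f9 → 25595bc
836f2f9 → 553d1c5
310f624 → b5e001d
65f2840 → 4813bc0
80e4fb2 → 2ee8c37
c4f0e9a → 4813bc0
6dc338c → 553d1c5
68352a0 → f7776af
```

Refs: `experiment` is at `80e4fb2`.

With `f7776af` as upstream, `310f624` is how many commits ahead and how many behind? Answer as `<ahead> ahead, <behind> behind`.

Reachable from 310f624: {28c7fba, 2ee8c37, 310f624, 68352a0, 80e4fb2, 9ac7ca6, b5e001d, d5d897c, f7776af}.
Reachable from f7776af: {f7776af}.
Only in 310f624's history (ahead): {28c7fba, 2ee8c37, 310f624, 68352a0, 80e4fb2, 9ac7ca6, b5e001d, d5d897c} — 8.
Only in f7776af's history (behind): {} — 0.

8 ahead, 0 behind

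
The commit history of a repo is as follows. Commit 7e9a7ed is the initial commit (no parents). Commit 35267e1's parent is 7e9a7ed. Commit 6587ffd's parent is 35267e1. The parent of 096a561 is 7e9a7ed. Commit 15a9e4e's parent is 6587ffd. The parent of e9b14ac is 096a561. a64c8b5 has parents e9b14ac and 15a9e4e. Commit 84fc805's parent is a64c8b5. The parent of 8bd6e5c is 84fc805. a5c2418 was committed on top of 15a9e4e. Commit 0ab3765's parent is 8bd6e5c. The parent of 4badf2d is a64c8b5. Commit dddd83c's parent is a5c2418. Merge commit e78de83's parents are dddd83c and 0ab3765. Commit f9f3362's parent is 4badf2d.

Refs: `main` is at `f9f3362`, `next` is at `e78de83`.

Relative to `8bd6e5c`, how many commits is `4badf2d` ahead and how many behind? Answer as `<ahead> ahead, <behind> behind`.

1 ahead, 2 behind

Reachable from 4badf2d: {096a561, 15a9e4e, 35267e1, 4badf2d, 6587ffd, 7e9a7ed, a64c8b5, e9b14ac}.
Reachable from 8bd6e5c: {096a561, 15a9e4e, 35267e1, 6587ffd, 7e9a7ed, 84fc805, 8bd6e5c, a64c8b5, e9b14ac}.
Only in 4badf2d's history (ahead): {4badf2d} — 1.
Only in 8bd6e5c's history (behind): {84fc805, 8bd6e5c} — 2.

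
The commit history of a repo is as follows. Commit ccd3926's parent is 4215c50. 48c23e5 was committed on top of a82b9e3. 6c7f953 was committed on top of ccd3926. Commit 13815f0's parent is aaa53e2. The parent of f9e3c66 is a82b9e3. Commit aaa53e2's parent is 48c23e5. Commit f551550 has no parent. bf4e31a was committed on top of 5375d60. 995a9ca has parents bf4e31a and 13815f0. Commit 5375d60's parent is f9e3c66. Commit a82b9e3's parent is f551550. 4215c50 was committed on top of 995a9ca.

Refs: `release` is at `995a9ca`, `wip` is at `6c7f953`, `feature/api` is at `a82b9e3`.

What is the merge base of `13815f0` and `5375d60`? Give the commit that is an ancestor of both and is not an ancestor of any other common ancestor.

Ancestors of 13815f0: {13815f0, 48c23e5, a82b9e3, aaa53e2, f551550}.
Ancestors of 5375d60: {5375d60, a82b9e3, f551550, f9e3c66}.
Common ancestors: {a82b9e3, f551550}.
Among these, a82b9e3 is not an ancestor of any other common ancestor — it is the merge base.

a82b9e3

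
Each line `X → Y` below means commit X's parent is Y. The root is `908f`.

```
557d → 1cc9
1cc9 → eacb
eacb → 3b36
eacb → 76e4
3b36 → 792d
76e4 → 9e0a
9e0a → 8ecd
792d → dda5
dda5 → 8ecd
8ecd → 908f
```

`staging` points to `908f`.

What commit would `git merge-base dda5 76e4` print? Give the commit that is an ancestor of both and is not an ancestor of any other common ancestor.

8ecd

Ancestors of dda5: {8ecd, 908f, dda5}.
Ancestors of 76e4: {76e4, 8ecd, 908f, 9e0a}.
Common ancestors: {8ecd, 908f}.
Among these, 8ecd is not an ancestor of any other common ancestor — it is the merge base.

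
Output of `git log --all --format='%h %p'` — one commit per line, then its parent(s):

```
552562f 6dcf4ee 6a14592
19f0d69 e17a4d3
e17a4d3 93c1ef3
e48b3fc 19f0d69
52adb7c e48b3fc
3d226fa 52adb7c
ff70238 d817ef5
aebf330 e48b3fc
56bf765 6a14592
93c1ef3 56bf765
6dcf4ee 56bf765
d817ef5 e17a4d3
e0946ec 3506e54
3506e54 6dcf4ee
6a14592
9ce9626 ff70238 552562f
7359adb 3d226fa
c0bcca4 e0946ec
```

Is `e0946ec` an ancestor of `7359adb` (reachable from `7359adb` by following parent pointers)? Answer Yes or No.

Ancestors of 7359adb: {19f0d69, 3d226fa, 52adb7c, 56bf765, 6a14592, 7359adb, 93c1ef3, e17a4d3, e48b3fc}.
e0946ec is not in that set, so it is not an ancestor of 7359adb.

No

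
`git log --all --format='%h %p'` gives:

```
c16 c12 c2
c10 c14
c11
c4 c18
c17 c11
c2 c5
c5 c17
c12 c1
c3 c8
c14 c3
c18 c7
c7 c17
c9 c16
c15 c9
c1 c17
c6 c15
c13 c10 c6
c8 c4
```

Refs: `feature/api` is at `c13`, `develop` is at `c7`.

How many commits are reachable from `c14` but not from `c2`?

6

Reachable from c14: {c11, c14, c17, c18, c3, c4, c7, c8}.
Reachable from c2: {c11, c17, c2, c5}.
In c14's history but not c2's: {c14, c18, c3, c4, c7, c8} — 6 commits.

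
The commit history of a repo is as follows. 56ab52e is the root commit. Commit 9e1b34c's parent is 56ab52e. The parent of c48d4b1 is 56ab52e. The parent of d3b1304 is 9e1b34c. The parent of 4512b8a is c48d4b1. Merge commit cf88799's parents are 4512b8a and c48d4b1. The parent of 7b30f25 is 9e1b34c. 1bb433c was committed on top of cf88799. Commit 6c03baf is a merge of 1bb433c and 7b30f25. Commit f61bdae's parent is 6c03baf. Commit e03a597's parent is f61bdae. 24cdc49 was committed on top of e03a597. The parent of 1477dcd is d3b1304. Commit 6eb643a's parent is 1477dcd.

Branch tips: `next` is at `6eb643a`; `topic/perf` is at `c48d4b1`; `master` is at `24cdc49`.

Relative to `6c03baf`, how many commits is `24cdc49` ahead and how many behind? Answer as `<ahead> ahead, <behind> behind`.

3 ahead, 0 behind

Reachable from 24cdc49: {1bb433c, 24cdc49, 4512b8a, 56ab52e, 6c03baf, 7b30f25, 9e1b34c, c48d4b1, cf88799, e03a597, f61bdae}.
Reachable from 6c03baf: {1bb433c, 4512b8a, 56ab52e, 6c03baf, 7b30f25, 9e1b34c, c48d4b1, cf88799}.
Only in 24cdc49's history (ahead): {24cdc49, e03a597, f61bdae} — 3.
Only in 6c03baf's history (behind): {} — 0.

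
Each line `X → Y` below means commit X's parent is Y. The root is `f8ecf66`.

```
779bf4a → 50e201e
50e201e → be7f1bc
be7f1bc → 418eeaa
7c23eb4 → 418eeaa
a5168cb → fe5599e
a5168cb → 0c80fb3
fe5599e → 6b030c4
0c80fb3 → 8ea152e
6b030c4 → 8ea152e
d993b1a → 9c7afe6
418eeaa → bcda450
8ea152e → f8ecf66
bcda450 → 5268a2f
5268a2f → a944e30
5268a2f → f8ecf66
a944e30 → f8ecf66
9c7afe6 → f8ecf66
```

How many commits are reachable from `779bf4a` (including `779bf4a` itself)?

Walking parent pointers from 779bf4a: reachable set = {418eeaa, 50e201e, 5268a2f, 779bf4a, a944e30, bcda450, be7f1bc, f8ecf66}.
That is 8 commits.

8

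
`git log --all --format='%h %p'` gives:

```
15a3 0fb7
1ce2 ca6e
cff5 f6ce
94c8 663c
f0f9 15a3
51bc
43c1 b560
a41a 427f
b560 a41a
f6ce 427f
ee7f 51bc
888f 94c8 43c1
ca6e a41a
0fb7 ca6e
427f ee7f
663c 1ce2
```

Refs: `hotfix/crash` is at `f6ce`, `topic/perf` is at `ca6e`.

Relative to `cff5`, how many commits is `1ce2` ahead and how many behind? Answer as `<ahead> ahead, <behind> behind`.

3 ahead, 2 behind

Reachable from 1ce2: {1ce2, 427f, 51bc, a41a, ca6e, ee7f}.
Reachable from cff5: {427f, 51bc, cff5, ee7f, f6ce}.
Only in 1ce2's history (ahead): {1ce2, a41a, ca6e} — 3.
Only in cff5's history (behind): {cff5, f6ce} — 2.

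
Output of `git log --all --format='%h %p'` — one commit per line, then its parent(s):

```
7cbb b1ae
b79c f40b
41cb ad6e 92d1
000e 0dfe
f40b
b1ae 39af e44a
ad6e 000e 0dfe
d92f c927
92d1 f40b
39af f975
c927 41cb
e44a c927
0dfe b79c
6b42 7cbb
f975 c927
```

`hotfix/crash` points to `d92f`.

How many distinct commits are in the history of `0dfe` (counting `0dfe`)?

3

Walking parent pointers from 0dfe: reachable set = {0dfe, b79c, f40b}.
That is 3 commits.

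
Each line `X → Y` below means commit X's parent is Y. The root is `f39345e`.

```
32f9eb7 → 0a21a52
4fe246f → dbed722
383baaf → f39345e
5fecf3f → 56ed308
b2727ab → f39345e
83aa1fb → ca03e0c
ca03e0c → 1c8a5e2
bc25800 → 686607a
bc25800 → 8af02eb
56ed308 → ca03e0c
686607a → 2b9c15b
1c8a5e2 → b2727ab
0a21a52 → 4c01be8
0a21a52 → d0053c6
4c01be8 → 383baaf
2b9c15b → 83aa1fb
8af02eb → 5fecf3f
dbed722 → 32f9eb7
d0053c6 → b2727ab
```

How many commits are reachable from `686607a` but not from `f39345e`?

6

Reachable from 686607a: {1c8a5e2, 2b9c15b, 686607a, 83aa1fb, b2727ab, ca03e0c, f39345e}.
Reachable from f39345e: {f39345e}.
In 686607a's history but not f39345e's: {1c8a5e2, 2b9c15b, 686607a, 83aa1fb, b2727ab, ca03e0c} — 6 commits.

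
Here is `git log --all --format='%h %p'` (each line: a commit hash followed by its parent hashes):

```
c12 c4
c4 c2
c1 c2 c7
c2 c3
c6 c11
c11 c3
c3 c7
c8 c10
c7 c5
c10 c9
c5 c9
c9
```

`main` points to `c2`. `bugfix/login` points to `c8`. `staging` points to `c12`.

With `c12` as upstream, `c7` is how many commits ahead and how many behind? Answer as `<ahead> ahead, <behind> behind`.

0 ahead, 4 behind

Reachable from c7: {c5, c7, c9}.
Reachable from c12: {c12, c2, c3, c4, c5, c7, c9}.
Only in c7's history (ahead): {} — 0.
Only in c12's history (behind): {c12, c2, c3, c4} — 4.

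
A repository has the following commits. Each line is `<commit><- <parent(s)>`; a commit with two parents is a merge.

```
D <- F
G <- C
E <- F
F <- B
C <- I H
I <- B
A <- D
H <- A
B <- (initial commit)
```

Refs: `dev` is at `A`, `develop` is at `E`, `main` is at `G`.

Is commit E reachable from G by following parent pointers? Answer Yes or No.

No

Ancestors of G: {A, B, C, D, F, G, H, I}.
E is not in that set, so it is not an ancestor of G.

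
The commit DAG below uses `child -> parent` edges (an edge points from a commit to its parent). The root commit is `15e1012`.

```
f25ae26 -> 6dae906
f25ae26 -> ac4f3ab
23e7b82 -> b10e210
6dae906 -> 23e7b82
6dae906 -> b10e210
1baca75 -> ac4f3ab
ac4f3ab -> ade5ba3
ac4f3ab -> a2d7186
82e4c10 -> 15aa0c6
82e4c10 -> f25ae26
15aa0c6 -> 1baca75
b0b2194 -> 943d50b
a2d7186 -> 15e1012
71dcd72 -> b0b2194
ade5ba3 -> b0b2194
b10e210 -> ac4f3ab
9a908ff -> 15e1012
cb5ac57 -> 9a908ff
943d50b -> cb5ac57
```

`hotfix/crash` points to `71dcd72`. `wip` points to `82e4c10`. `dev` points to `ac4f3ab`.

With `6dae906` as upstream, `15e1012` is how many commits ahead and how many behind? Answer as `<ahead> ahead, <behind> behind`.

0 ahead, 10 behind

Reachable from 15e1012: {15e1012}.
Reachable from 6dae906: {15e1012, 23e7b82, 6dae906, 943d50b, 9a908ff, a2d7186, ac4f3ab, ade5ba3, b0b2194, b10e210, cb5ac57}.
Only in 15e1012's history (ahead): {} — 0.
Only in 6dae906's history (behind): {23e7b82, 6dae906, 943d50b, 9a908ff, a2d7186, ac4f3ab, ade5ba3, b0b2194, b10e210, cb5ac57} — 10.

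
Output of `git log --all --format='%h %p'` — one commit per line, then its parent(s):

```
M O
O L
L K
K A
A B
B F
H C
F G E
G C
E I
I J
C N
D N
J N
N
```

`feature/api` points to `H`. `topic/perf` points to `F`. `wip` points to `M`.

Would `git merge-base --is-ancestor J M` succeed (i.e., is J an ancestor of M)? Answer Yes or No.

Ancestors of M (commits reachable by following parents): {A, B, C, E, F, G, I, J, K, L, M, N, O}.
J is in that set, so it is an ancestor of M.

Yes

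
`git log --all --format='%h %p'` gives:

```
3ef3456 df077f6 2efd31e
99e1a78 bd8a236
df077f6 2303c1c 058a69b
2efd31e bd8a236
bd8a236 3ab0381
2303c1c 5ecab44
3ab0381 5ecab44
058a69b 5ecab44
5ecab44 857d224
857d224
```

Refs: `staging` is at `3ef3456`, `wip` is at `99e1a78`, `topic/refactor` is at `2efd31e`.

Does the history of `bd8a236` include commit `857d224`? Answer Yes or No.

Yes

Ancestors of bd8a236 (commits reachable by following parents): {3ab0381, 5ecab44, 857d224, bd8a236}.
857d224 is in that set, so it is an ancestor of bd8a236.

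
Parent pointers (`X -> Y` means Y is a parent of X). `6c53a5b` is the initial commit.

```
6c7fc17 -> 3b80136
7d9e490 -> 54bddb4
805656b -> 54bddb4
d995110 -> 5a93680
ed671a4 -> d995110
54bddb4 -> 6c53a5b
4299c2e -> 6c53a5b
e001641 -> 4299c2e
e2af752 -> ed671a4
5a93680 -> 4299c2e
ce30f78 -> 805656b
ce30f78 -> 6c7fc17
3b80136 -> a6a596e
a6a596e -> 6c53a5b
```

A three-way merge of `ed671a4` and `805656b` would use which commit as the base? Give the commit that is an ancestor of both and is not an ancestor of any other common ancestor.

6c53a5b

Ancestors of ed671a4: {4299c2e, 5a93680, 6c53a5b, d995110, ed671a4}.
Ancestors of 805656b: {54bddb4, 6c53a5b, 805656b}.
Common ancestors: {6c53a5b}.
The only common ancestor is 6c53a5b, so it is the merge base.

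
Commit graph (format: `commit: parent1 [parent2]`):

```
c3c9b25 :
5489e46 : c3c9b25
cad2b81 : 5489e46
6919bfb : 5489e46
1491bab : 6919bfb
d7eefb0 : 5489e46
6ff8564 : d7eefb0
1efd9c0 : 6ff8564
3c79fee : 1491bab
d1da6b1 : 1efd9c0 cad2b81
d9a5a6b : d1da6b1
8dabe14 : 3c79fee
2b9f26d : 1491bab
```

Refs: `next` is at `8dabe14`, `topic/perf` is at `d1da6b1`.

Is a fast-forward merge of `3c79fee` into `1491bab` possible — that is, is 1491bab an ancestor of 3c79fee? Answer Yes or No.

A fast-forward from 1491bab to 3c79fee is possible iff 1491bab is an ancestor of 3c79fee.
Ancestors of 3c79fee: {1491bab, 3c79fee, 5489e46, 6919bfb, c3c9b25}.
1491bab is among them, so fast-forward is possible.

Yes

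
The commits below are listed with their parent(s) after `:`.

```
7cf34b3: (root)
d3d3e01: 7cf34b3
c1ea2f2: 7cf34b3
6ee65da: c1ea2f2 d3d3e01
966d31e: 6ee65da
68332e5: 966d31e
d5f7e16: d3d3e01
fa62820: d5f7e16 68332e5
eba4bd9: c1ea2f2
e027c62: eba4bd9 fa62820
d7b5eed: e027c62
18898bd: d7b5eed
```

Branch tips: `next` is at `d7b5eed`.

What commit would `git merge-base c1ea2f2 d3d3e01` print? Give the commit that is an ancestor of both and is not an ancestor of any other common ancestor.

Ancestors of c1ea2f2: {7cf34b3, c1ea2f2}.
Ancestors of d3d3e01: {7cf34b3, d3d3e01}.
Common ancestors: {7cf34b3}.
The only common ancestor is 7cf34b3, so it is the merge base.

7cf34b3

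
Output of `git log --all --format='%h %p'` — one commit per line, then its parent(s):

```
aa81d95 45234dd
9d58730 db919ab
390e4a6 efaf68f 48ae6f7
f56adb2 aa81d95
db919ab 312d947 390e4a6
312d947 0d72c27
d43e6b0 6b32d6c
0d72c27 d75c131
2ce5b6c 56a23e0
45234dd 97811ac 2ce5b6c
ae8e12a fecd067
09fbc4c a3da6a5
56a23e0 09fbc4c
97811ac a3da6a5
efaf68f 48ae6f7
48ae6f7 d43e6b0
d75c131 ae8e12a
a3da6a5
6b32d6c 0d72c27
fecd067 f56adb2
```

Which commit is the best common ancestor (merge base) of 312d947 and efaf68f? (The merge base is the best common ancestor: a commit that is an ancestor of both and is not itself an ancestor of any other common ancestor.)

Ancestors of 312d947: {09fbc4c, 0d72c27, 2ce5b6c, 312d947, 45234dd, 56a23e0, 97811ac, a3da6a5, aa81d95, ae8e12a, d75c131, f56adb2, fecd067}.
Ancestors of efaf68f: {09fbc4c, 0d72c27, 2ce5b6c, 45234dd, 48ae6f7, 56a23e0, 6b32d6c, 97811ac, a3da6a5, aa81d95, ae8e12a, d43e6b0, d75c131, efaf68f, f56adb2, fecd067}.
Common ancestors: {09fbc4c, 0d72c27, 2ce5b6c, 45234dd, 56a23e0, 97811ac, a3da6a5, aa81d95, ae8e12a, d75c131, f56adb2, fecd067}.
Among these, 0d72c27 is not an ancestor of any other common ancestor — it is the merge base.

0d72c27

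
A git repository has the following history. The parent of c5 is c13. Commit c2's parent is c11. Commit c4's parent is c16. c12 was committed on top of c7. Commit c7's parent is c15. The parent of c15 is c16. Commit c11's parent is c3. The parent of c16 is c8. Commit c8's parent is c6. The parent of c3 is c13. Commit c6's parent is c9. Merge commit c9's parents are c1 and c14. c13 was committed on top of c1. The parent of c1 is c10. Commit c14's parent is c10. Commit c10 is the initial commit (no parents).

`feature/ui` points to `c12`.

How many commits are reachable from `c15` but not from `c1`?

Reachable from c15: {c1, c10, c14, c15, c16, c6, c8, c9}.
Reachable from c1: {c1, c10}.
In c15's history but not c1's: {c14, c15, c16, c6, c8, c9} — 6 commits.

6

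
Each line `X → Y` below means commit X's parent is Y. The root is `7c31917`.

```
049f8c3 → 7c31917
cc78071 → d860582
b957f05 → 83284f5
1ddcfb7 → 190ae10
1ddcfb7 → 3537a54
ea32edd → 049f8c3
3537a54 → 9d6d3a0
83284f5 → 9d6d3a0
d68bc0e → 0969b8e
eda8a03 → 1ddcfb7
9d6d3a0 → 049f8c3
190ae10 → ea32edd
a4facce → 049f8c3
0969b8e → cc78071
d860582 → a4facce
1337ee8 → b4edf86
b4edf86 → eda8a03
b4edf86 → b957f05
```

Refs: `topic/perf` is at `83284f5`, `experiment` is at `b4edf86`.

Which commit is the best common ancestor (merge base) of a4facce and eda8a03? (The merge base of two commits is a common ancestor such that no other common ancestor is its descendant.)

Ancestors of a4facce: {049f8c3, 7c31917, a4facce}.
Ancestors of eda8a03: {049f8c3, 190ae10, 1ddcfb7, 3537a54, 7c31917, 9d6d3a0, ea32edd, eda8a03}.
Common ancestors: {049f8c3, 7c31917}.
Among these, 049f8c3 is not an ancestor of any other common ancestor — it is the merge base.

049f8c3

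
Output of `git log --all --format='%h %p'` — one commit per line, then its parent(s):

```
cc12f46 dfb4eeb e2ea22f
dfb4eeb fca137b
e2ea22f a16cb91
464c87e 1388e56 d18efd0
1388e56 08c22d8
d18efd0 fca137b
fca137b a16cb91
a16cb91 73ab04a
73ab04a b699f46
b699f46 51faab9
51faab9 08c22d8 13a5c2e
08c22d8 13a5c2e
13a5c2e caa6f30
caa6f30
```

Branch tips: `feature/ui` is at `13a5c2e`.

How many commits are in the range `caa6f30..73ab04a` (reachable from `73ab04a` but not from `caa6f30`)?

Reachable from 73ab04a: {08c22d8, 13a5c2e, 51faab9, 73ab04a, b699f46, caa6f30}.
Reachable from caa6f30: {caa6f30}.
In 73ab04a's history but not caa6f30's: {08c22d8, 13a5c2e, 51faab9, 73ab04a, b699f46} — 5 commits.

5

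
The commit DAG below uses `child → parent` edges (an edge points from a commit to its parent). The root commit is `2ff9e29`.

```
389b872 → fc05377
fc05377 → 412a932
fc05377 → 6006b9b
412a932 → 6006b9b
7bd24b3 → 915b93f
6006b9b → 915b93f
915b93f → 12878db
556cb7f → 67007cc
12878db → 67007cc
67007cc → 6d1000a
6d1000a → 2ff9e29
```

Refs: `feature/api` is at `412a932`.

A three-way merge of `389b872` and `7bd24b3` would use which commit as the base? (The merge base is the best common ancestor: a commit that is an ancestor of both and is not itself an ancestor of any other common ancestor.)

Ancestors of 389b872: {12878db, 2ff9e29, 389b872, 412a932, 6006b9b, 67007cc, 6d1000a, 915b93f, fc05377}.
Ancestors of 7bd24b3: {12878db, 2ff9e29, 67007cc, 6d1000a, 7bd24b3, 915b93f}.
Common ancestors: {12878db, 2ff9e29, 67007cc, 6d1000a, 915b93f}.
Among these, 915b93f is not an ancestor of any other common ancestor — it is the merge base.

915b93f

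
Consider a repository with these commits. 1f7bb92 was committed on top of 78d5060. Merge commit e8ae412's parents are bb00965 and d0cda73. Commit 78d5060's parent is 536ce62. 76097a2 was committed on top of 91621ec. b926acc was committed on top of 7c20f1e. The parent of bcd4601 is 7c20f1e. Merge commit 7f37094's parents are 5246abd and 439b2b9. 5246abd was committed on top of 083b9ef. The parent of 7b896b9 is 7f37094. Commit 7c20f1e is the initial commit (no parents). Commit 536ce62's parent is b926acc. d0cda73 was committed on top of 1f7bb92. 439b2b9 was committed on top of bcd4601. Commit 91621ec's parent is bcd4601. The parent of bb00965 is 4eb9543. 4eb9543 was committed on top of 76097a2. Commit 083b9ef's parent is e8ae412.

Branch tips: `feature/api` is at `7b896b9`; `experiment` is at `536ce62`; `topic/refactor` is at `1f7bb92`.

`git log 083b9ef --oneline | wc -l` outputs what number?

Walking parent pointers from 083b9ef: reachable set = {083b9ef, 1f7bb92, 4eb9543, 536ce62, 76097a2, 78d5060, 7c20f1e, 91621ec, b926acc, bb00965, bcd4601, d0cda73, e8ae412}.
That is 13 commits.

13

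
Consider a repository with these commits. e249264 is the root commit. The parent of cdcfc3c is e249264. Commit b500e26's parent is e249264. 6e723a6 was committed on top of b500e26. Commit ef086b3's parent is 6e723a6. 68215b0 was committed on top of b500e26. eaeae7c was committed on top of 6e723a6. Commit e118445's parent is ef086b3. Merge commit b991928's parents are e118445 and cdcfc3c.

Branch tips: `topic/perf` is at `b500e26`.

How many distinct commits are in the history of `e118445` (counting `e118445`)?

Walking parent pointers from e118445: reachable set = {6e723a6, b500e26, e118445, e249264, ef086b3}.
That is 5 commits.

5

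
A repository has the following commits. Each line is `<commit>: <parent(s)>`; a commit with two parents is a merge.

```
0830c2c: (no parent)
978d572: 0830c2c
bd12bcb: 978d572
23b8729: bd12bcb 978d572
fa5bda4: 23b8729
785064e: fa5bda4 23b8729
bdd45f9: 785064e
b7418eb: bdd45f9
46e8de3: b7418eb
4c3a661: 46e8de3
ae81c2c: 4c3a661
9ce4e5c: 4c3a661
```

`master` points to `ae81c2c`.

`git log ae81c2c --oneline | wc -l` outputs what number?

11

Walking parent pointers from ae81c2c: reachable set = {0830c2c, 23b8729, 46e8de3, 4c3a661, 785064e, 978d572, ae81c2c, b7418eb, bd12bcb, bdd45f9, fa5bda4}.
That is 11 commits.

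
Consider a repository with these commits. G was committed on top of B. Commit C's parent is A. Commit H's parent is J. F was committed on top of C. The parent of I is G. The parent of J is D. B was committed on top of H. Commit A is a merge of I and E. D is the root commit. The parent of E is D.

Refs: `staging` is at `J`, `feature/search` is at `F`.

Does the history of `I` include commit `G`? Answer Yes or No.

Yes

Ancestors of I (commits reachable by following parents): {B, D, G, H, I, J}.
G is in that set, so it is an ancestor of I.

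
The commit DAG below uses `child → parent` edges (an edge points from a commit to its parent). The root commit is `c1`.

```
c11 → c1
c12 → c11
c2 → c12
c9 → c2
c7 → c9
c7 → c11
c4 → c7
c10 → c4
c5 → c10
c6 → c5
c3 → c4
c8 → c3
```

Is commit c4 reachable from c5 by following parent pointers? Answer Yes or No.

Yes

Ancestors of c5 (commits reachable by following parents): {c1, c10, c11, c12, c2, c4, c5, c7, c9}.
c4 is in that set, so it is an ancestor of c5.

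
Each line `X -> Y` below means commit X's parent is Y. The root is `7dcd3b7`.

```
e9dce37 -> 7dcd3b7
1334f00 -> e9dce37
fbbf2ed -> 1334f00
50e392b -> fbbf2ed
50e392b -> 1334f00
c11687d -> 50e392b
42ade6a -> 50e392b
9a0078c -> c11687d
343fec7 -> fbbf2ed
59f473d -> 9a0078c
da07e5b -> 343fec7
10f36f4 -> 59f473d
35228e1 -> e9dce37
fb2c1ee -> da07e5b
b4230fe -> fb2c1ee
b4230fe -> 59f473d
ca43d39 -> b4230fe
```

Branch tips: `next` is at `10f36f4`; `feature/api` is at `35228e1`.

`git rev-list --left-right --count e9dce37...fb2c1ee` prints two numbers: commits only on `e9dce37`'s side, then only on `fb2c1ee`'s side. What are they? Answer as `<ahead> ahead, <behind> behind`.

0 ahead, 5 behind

Reachable from e9dce37: {7dcd3b7, e9dce37}.
Reachable from fb2c1ee: {1334f00, 343fec7, 7dcd3b7, da07e5b, e9dce37, fb2c1ee, fbbf2ed}.
Only in e9dce37's history (ahead): {} — 0.
Only in fb2c1ee's history (behind): {1334f00, 343fec7, da07e5b, fb2c1ee, fbbf2ed} — 5.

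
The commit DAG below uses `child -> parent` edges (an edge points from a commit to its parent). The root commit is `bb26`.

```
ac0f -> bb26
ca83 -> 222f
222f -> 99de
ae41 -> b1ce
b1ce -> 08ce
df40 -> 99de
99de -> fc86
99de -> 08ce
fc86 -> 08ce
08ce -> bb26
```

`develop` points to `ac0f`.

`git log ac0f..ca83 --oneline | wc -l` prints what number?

5

Reachable from ca83: {08ce, 222f, 99de, bb26, ca83, fc86}.
Reachable from ac0f: {ac0f, bb26}.
In ca83's history but not ac0f's: {08ce, 222f, 99de, ca83, fc86} — 5 commits.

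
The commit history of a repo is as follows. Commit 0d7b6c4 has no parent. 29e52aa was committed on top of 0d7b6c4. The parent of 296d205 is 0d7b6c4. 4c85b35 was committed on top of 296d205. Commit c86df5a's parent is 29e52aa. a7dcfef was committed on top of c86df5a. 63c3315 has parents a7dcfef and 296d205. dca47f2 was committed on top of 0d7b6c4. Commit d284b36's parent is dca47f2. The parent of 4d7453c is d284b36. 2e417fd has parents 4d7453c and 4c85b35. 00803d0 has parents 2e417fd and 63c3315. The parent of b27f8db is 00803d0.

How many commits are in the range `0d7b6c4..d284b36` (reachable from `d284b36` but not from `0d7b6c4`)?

2

Reachable from d284b36: {0d7b6c4, d284b36, dca47f2}.
Reachable from 0d7b6c4: {0d7b6c4}.
In d284b36's history but not 0d7b6c4's: {d284b36, dca47f2} — 2 commits.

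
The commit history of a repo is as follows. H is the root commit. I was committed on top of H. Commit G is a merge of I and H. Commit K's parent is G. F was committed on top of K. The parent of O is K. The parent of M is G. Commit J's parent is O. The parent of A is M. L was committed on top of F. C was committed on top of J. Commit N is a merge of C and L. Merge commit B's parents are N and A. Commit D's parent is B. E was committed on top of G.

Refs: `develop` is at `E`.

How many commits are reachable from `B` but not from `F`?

8

Reachable from B: {A, B, C, F, G, H, I, J, K, L, M, N, O}.
Reachable from F: {F, G, H, I, K}.
In B's history but not F's: {A, B, C, J, L, M, N, O} — 8 commits.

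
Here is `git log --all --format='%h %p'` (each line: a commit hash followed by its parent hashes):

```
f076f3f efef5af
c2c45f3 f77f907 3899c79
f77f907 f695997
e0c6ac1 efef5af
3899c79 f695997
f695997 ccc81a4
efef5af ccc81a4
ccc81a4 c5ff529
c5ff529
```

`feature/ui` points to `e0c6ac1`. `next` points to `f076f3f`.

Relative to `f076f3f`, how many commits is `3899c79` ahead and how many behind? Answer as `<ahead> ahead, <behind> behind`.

Reachable from 3899c79: {3899c79, c5ff529, ccc81a4, f695997}.
Reachable from f076f3f: {c5ff529, ccc81a4, efef5af, f076f3f}.
Only in 3899c79's history (ahead): {3899c79, f695997} — 2.
Only in f076f3f's history (behind): {efef5af, f076f3f} — 2.

2 ahead, 2 behind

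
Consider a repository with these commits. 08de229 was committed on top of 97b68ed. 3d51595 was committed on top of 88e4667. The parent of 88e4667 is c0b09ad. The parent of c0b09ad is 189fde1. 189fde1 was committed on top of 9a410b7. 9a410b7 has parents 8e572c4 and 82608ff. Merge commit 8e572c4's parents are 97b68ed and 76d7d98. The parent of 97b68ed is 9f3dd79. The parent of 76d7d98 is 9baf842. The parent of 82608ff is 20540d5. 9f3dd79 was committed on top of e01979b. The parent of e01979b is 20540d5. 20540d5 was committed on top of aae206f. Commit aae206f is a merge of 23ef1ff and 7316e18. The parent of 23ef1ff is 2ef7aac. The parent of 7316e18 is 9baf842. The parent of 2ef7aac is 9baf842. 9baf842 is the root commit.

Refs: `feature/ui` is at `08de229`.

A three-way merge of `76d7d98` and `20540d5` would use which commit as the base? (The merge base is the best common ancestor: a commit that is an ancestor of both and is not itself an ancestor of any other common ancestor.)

Ancestors of 76d7d98: {76d7d98, 9baf842}.
Ancestors of 20540d5: {20540d5, 23ef1ff, 2ef7aac, 7316e18, 9baf842, aae206f}.
Common ancestors: {9baf842}.
The only common ancestor is 9baf842, so it is the merge base.

9baf842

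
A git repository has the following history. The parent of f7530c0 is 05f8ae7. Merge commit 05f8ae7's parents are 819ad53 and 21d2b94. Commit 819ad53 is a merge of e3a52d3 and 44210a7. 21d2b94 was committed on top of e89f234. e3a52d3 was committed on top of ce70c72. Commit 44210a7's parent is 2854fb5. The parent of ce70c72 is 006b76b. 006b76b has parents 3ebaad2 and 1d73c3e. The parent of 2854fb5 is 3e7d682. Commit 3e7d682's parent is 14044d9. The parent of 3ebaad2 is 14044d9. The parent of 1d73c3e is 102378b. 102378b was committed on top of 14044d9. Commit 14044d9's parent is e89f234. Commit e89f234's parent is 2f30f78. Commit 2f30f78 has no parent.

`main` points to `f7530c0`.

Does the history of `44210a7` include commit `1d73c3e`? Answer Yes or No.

Ancestors of 44210a7: {14044d9, 2854fb5, 2f30f78, 3e7d682, 44210a7, e89f234}.
1d73c3e is not in that set, so it is not an ancestor of 44210a7.

No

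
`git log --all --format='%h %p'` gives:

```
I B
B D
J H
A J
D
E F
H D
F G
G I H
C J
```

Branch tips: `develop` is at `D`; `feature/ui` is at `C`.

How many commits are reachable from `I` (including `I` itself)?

Walking parent pointers from I: reachable set = {B, D, I}.
That is 3 commits.

3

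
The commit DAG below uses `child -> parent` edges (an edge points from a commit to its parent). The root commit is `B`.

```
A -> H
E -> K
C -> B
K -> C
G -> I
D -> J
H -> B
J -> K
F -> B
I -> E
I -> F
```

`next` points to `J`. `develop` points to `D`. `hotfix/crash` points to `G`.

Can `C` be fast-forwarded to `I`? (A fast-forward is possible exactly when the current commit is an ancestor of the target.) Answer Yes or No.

Yes

A fast-forward from C to I is possible iff C is an ancestor of I.
Ancestors of I: {B, C, E, F, I, K}.
C is among them, so fast-forward is possible.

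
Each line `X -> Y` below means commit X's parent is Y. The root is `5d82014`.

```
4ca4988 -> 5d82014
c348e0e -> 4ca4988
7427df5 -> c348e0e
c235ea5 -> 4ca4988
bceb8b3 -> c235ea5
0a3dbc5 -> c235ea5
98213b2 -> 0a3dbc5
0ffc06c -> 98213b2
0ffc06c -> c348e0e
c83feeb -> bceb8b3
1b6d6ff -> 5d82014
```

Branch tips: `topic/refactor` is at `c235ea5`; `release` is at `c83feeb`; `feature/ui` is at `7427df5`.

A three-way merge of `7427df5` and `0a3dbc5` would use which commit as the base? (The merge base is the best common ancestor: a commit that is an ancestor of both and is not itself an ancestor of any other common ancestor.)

Ancestors of 7427df5: {4ca4988, 5d82014, 7427df5, c348e0e}.
Ancestors of 0a3dbc5: {0a3dbc5, 4ca4988, 5d82014, c235ea5}.
Common ancestors: {4ca4988, 5d82014}.
Among these, 4ca4988 is not an ancestor of any other common ancestor — it is the merge base.

4ca4988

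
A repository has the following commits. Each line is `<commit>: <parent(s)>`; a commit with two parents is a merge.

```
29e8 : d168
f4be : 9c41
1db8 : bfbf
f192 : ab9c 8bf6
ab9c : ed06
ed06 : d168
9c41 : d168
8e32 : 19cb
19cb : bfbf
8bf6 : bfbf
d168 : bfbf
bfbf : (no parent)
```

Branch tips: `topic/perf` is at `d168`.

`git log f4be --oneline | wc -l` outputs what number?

4

Walking parent pointers from f4be: reachable set = {9c41, bfbf, d168, f4be}.
That is 4 commits.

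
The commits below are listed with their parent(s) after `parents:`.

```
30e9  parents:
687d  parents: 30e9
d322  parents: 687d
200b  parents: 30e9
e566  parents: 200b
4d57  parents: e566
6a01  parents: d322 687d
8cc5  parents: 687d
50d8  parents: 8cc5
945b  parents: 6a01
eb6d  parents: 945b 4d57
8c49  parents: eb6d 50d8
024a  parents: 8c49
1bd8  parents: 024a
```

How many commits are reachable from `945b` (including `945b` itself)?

Walking parent pointers from 945b: reachable set = {30e9, 687d, 6a01, 945b, d322}.
That is 5 commits.

5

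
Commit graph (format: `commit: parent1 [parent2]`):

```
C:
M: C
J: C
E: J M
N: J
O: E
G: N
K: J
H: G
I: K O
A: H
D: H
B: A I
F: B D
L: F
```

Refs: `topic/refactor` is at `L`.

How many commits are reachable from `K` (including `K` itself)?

3

Walking parent pointers from K: reachable set = {C, J, K}.
That is 3 commits.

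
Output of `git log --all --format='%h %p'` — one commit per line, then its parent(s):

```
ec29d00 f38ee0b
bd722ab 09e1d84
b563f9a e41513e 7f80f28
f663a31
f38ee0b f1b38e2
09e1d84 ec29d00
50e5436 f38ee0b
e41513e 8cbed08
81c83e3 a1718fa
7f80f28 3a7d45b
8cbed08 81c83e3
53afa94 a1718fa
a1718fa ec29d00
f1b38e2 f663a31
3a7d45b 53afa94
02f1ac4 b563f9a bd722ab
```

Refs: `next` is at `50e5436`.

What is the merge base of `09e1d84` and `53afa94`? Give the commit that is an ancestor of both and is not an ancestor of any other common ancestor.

Ancestors of 09e1d84: {09e1d84, ec29d00, f1b38e2, f38ee0b, f663a31}.
Ancestors of 53afa94: {53afa94, a1718fa, ec29d00, f1b38e2, f38ee0b, f663a31}.
Common ancestors: {ec29d00, f1b38e2, f38ee0b, f663a31}.
Among these, ec29d00 is not an ancestor of any other common ancestor — it is the merge base.

ec29d00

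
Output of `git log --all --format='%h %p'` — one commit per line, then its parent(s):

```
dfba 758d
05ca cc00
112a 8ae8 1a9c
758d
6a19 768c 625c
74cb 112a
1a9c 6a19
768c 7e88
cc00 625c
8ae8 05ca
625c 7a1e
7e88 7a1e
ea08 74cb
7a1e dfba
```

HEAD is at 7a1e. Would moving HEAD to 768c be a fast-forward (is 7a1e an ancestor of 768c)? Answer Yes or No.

Yes

A fast-forward from 7a1e to 768c is possible iff 7a1e is an ancestor of 768c.
Ancestors of 768c: {758d, 768c, 7a1e, 7e88, dfba}.
7a1e is among them, so fast-forward is possible.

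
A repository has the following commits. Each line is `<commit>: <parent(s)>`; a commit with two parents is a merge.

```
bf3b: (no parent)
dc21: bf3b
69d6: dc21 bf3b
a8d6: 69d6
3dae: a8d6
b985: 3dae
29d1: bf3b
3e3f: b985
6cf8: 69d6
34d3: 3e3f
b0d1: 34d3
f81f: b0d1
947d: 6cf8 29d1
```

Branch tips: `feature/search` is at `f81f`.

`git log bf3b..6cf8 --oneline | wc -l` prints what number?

3

Reachable from 6cf8: {69d6, 6cf8, bf3b, dc21}.
Reachable from bf3b: {bf3b}.
In 6cf8's history but not bf3b's: {69d6, 6cf8, dc21} — 3 commits.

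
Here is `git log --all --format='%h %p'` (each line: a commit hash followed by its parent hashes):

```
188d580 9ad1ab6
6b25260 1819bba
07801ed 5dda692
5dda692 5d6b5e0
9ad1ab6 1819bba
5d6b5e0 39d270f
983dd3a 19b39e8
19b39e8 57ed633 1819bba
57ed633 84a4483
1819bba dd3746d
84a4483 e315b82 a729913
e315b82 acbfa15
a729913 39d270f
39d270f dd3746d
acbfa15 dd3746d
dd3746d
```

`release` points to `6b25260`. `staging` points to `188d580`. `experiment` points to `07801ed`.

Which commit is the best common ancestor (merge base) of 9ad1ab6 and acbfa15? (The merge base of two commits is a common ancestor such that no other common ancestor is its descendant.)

Ancestors of 9ad1ab6: {1819bba, 9ad1ab6, dd3746d}.
Ancestors of acbfa15: {acbfa15, dd3746d}.
Common ancestors: {dd3746d}.
The only common ancestor is dd3746d, so it is the merge base.

dd3746d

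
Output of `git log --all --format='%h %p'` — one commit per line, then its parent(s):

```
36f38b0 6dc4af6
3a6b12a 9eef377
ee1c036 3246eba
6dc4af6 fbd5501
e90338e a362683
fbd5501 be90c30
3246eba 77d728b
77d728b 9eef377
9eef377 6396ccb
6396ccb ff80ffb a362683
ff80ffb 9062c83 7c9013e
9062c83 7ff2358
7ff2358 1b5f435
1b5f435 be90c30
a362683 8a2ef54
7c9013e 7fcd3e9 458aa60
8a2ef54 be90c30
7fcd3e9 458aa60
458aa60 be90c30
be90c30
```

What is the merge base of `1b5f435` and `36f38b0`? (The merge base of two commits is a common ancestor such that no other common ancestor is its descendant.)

be90c30

Ancestors of 1b5f435: {1b5f435, be90c30}.
Ancestors of 36f38b0: {36f38b0, 6dc4af6, be90c30, fbd5501}.
Common ancestors: {be90c30}.
The only common ancestor is be90c30, so it is the merge base.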